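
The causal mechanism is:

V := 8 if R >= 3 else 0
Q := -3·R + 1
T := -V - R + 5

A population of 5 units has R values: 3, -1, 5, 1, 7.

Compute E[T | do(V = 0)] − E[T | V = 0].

-3

Under do(V=0), V's equation is replaced by V=0 for every unit. Per-unit T: 2, 6, 0, 4, -2. Mean = 2.
Conditioning on V=0 selects the 2 unit(s) with R ∈ {-1, 1}. Their T values: 6, 4. Mean = 5.
Difference = 2 − 5 = -3.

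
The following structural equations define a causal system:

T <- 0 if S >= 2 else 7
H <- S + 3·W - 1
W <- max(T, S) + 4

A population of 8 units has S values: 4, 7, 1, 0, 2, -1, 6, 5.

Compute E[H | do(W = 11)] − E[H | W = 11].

1.25

Every unit gets W=11 under the intervention. H values become 36, 39, 33, 32, 34, 31, 38, 37; E[H|do(W=11)] = 35.
Conditioning on W=11 selects the 4 unit(s) with S ∈ {7, 1, 0, -1}. Their H values: 39, 33, 32, 31. Mean = 33.75.
Difference = 35 − 33.75 = 1.25.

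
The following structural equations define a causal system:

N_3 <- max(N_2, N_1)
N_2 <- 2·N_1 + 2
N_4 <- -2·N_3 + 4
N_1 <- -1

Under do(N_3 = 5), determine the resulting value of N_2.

0

Under do(N_3=5), the mechanism N_3 <- max(N_2, N_1) is discarded; N_3 is fixed at 5.
Since N_2 is not a descendant of the intervened variable, it is unaffected.
N_2 = 2·N_1 + 2  [with N_1=-1]  = 0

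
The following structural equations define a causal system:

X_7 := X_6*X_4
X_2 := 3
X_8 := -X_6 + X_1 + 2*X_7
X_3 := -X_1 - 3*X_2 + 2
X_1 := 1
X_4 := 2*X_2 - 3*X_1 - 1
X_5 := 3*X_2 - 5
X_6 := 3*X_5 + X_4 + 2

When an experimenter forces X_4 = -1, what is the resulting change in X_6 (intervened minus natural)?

-3

Under do(X_4=-1), the mechanism X_4 := 2*X_2 - 3*X_1 - 1 is discarded; X_4 is fixed at -1.
X_5 = 3*X_2 - 5  [with X_2=3]  = 4
X_6 = 3*X_5 + X_4 + 2  [with X_5=4, X_4=-1]  = 13
Without intervention: X_4 = 2*X_2 - 3*X_1 - 1  [with X_2=3, X_1=1]  = 2; X_5 = 3*X_2 - 5  [with X_2=3]  = 4; X_6 = 3*X_5 + X_4 + 2  [with X_5=4, X_4=2]  = 16.
Change = 13 − 16 = -3.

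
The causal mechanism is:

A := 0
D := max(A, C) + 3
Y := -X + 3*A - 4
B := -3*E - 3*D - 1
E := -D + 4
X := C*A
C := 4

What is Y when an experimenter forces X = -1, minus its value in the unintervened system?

The intervention breaks the incoming arrows to X: X := C*A no longer applies, and X = -1.
Y = -X + 3*A - 4  [with X=-1, A=0]  = -3
Without intervention: X = C*A  [with C=4, A=0]  = 0; Y = -X + 3*A - 4  [with X=0, A=0]  = -4.
Change = -3 − (-4) = 1.

1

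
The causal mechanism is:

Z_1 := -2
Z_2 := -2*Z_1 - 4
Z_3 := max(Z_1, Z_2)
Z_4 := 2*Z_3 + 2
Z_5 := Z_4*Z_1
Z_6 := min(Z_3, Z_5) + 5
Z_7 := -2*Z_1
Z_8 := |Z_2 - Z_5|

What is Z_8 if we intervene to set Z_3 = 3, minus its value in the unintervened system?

12

The intervention breaks the incoming arrows to Z_3: Z_3 := max(Z_1, Z_2) no longer applies, and Z_3 = 3.
Z_2 = -2*Z_1 - 4  [with Z_1=-2]  = 0
Z_4 = 2*Z_3 + 2  [with Z_3=3]  = 8
Z_5 = Z_4*Z_1  [with Z_4=8, Z_1=-2]  = -16
Z_8 = |Z_2 - Z_5|  [with Z_2=0, Z_5=-16]  = 16
Without intervention: Z_2 = -2*Z_1 - 4  [with Z_1=-2]  = 0; Z_3 = max(Z_1, Z_2)  [with Z_1=-2, Z_2=0]  = 0; Z_4 = 2*Z_3 + 2  [with Z_3=0]  = 2; Z_5 = Z_4*Z_1  [with Z_4=2, Z_1=-2]  = -4; Z_8 = |Z_2 - Z_5|  [with Z_2=0, Z_5=-4]  = 4.
Change = 16 − 4 = 12.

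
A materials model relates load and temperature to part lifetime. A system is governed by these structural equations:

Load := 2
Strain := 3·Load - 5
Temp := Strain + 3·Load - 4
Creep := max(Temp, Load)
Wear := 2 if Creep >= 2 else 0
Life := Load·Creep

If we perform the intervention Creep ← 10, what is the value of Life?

20

Under do(Creep=10), the mechanism Creep := max(Temp, Load) is discarded; Creep is fixed at 10.
Life = Load·Creep  [with Load=2, Creep=10]  = 20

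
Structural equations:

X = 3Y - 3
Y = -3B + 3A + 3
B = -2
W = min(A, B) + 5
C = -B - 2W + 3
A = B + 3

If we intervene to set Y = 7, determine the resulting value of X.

Under do(Y=7), the mechanism Y = -3B + 3A + 3 is discarded; Y is fixed at 7.
X = 3Y - 3  [with Y=7]  = 18

18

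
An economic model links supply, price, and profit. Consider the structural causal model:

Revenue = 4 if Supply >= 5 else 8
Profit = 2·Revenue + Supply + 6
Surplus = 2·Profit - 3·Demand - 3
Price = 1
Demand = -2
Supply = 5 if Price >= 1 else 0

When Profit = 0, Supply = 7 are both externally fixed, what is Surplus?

The joint intervention fixes Profit = 0, Supply = 7, removing each variable's own equation.
Surplus = 2·Profit - 3·Demand - 3  [with Profit=0, Demand=-2]  = 3

3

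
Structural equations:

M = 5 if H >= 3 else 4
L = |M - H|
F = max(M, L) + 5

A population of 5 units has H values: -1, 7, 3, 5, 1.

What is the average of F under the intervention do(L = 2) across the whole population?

Under do(L=2), L's equation is replaced by L=2 for every unit. Per-unit F: 9, 10, 10, 10, 9. Mean = 9.6.

9.6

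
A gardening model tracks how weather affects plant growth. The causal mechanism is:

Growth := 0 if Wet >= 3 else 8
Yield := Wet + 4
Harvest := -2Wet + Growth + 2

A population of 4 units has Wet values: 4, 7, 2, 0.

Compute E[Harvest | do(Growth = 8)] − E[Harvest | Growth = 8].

Under do(Growth=8), Growth's equation is replaced by Growth=8 for every unit. Per-unit Harvest: 2, -4, 6, 10. Mean = 3.5.
Conditioning on Growth=8 selects the 2 unit(s) with Wet ∈ {2, 0}. Their Harvest values: 6, 10. Mean = 8.
Difference = 3.5 − 8 = -4.5.

-4.5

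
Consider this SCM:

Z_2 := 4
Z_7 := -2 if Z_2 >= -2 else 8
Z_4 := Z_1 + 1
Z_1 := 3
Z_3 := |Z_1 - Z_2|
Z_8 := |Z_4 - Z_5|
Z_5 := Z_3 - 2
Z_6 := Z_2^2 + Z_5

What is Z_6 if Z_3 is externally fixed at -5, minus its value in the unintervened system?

The intervention breaks the incoming arrows to Z_3: Z_3 := |Z_1 - Z_2| no longer applies, and Z_3 = -5.
Z_5 = Z_3 - 2  [with Z_3=-5]  = -7
Z_6 = Z_2^2 + Z_5  [with Z_2=4, Z_5=-7]  = 9
Without intervention: Z_3 = |Z_1 - Z_2|  [with Z_1=3, Z_2=4]  = 1; Z_5 = Z_3 - 2  [with Z_3=1]  = -1; Z_6 = Z_2^2 + Z_5  [with Z_2=4, Z_5=-1]  = 15.
Change = 9 − 15 = -6.

-6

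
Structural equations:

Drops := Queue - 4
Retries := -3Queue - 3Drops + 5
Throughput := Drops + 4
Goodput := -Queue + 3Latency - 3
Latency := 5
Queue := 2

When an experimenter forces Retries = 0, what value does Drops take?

-2

Under do(Retries=0), the mechanism Retries := -3Queue - 3Drops + 5 is discarded; Retries is fixed at 0.
Since Drops is not a descendant of the intervened variable, it is unaffected.
Drops = Queue - 4  [with Queue=2]  = -2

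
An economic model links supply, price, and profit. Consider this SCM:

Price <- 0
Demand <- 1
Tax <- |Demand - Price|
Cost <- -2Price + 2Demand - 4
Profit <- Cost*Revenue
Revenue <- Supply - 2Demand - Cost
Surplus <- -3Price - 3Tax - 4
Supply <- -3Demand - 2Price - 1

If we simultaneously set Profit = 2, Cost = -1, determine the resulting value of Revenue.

Under do(Profit = 2, Cost = -1), each intervened variable's structural equation is replaced by its fixed value.
Supply = -3Demand - 2Price - 1  [with Demand=1, Price=0]  = -4
Revenue = Supply - 2Demand - Cost  [with Supply=-4, Demand=1, Cost=-1]  = -5

-5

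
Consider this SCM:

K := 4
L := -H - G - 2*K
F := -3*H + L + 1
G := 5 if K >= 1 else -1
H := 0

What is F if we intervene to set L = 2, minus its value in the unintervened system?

Intervening sets L = 2 and removes its equation (L := -H - G - 2*K).
F = -3*H + L + 1  [with H=0, L=2]  = 3
Without intervention: G = 5 if K >= 1 else -1  [with K=4]  = 5; L = -H - G - 2*K  [with H=0, G=5, K=4]  = -13; F = -3*H + L + 1  [with H=0, L=-13]  = -12.
Change = 3 − (-12) = 15.

15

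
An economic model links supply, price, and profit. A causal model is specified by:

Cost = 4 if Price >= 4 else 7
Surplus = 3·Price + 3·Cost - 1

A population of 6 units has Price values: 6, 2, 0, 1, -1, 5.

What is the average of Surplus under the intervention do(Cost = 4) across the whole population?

17.5

do(Cost=4) breaks Cost's dependence on Price. With Cost=4 fixed, Surplus across the units is 29, 17, 11, 14, 8, 26, mean 17.5.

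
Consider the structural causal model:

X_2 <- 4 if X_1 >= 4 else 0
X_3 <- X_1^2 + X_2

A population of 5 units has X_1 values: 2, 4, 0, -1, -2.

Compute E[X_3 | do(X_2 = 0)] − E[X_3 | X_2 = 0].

Every unit gets X_2=0 under the intervention. X_3 values become 4, 16, 0, 1, 4; E[X_3|do(X_2=0)] = 5.
Observing X_2=0 restricts to units where X_2's equation naturally yields 0: X_1 ∈ {2, 0, -1, -2}. In that subpopulation X_3 = 4, 0, 1, 4, mean 2.25.
Difference = 5 − 2.25 = 2.75.

2.75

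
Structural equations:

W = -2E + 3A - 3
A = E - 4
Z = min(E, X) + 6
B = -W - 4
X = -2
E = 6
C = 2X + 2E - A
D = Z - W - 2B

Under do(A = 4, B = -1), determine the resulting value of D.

Setting A = 4, B = -1 by intervention discards those variables' equations.
W = -2E + 3A - 3  [with E=6, A=4]  = -3
Z = min(E, X) + 6  [with E=6, X=-2]  = 4
D = Z - W - 2B  [with Z=4, W=-3, B=-1]  = 9

9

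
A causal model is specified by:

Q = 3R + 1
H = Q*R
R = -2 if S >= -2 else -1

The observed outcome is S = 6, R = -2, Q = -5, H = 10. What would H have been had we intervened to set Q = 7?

The intervention breaks the incoming arrows to Q: Q = 3R + 1 no longer applies, and Q = 7.
R = -2 if S >= -2 else -1  [with S=6]  = -2
H = Q*R  [with Q=7, R=-2]  = -14

-14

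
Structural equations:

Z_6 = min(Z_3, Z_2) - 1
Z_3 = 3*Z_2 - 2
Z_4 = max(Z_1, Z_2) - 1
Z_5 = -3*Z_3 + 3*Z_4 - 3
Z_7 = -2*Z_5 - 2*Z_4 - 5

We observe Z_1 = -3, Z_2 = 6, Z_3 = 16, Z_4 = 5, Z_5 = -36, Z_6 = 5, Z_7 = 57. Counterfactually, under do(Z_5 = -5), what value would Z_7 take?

Under do(Z_5=-5), the mechanism Z_5 = -3*Z_3 + 3*Z_4 - 3 is discarded; Z_5 is fixed at -5.
Z_4 = max(Z_1, Z_2) - 1  [with Z_1=-3, Z_2=6]  = 5
Z_7 = -2*Z_5 - 2*Z_4 - 5  [with Z_5=-5, Z_4=5]  = -5

-5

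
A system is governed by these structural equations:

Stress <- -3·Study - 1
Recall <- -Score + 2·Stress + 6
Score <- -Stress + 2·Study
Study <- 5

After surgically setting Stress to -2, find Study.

5

Under do(Stress=-2), the mechanism Stress <- -3·Study - 1 is discarded; Stress is fixed at -2.
Study is not downstream of the intervention, so its value is determined by the original equations.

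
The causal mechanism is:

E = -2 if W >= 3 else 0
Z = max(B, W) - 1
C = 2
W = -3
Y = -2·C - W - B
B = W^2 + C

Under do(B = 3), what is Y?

-4

The intervention breaks the incoming arrows to B: B = W^2 + C no longer applies, and B = 3.
Y = -2·C - W - B  [with C=2, W=-3, B=3]  = -4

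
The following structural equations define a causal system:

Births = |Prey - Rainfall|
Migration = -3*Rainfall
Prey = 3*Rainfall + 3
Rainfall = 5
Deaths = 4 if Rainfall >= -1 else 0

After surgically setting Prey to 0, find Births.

The intervention breaks the incoming arrows to Prey: Prey = 3*Rainfall + 3 no longer applies, and Prey = 0.
Births = |Prey - Rainfall|  [with Prey=0, Rainfall=5]  = 5

5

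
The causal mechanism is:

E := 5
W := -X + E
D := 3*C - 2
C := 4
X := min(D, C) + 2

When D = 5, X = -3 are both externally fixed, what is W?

Setting D = 5, X = -3 by intervention discards those variables' equations.
W = -X + E  [with X=-3, E=5]  = 8

8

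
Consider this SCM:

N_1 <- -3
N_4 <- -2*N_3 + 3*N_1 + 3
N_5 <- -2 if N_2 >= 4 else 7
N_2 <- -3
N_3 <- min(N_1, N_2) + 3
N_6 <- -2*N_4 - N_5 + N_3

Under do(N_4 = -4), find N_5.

Intervening sets N_4 = -4 and removes its equation (N_4 <- -2*N_3 + 3*N_1 + 3).
No directed path runs from N_4 to N_5, so N_5 keeps its natural value.
N_5 = -2 if N_2 >= 4 else 7  [with N_2=-3]  = 7

7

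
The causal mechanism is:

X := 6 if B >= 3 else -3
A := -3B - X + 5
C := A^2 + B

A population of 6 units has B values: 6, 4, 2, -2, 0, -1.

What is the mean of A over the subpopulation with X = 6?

-16

Conditioning on X=6 selects the 2 unit(s) with B ∈ {6, 4}. Their A values: -19, -13. Mean = -16.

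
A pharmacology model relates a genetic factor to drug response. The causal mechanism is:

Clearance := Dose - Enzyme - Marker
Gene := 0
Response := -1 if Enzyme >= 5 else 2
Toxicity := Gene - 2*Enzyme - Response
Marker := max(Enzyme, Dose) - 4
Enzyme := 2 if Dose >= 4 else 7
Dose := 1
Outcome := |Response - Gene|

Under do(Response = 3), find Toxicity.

-17

The intervention breaks the incoming arrows to Response: Response := -1 if Enzyme >= 5 else 2 no longer applies, and Response = 3.
Enzyme = 2 if Dose >= 4 else 7  [with Dose=1]  = 7
Toxicity = Gene - 2*Enzyme - Response  [with Gene=0, Enzyme=7, Response=3]  = -17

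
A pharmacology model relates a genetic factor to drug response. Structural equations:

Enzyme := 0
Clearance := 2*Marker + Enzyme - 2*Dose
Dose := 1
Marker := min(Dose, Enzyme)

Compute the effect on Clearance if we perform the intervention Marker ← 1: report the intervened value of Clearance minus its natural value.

The intervention breaks the incoming arrows to Marker: Marker := min(Dose, Enzyme) no longer applies, and Marker = 1.
Clearance = 2*Marker + Enzyme - 2*Dose  [with Marker=1, Enzyme=0, Dose=1]  = 0
Without intervention: Marker = min(Dose, Enzyme)  [with Dose=1, Enzyme=0]  = 0; Clearance = 2*Marker + Enzyme - 2*Dose  [with Marker=0, Enzyme=0, Dose=1]  = -2.
Change = 0 − (-2) = 2.

2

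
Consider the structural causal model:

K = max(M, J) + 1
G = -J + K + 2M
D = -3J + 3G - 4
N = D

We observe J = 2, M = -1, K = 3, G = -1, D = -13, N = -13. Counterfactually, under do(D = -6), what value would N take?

-6

The intervention breaks the incoming arrows to D: D = -3J + 3G - 4 no longer applies, and D = -6.
N = D  [with D=-6]  = -6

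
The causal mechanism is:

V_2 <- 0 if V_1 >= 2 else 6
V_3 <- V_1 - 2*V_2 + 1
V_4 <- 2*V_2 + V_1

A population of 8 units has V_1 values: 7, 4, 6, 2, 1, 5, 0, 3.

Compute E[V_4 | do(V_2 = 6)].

do(V_2=6) breaks V_2's dependence on V_1. With V_2=6 fixed, V_4 across the units is 19, 16, 18, 14, 13, 17, 12, 15, mean 15.5.

15.5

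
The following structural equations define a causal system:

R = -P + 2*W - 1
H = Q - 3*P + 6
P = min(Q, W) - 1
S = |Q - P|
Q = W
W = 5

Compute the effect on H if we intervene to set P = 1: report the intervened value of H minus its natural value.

9

The intervention breaks the incoming arrows to P: P = min(Q, W) - 1 no longer applies, and P = 1.
Q = W  [with W=5]  = 5
H = Q - 3*P + 6  [with Q=5, P=1]  = 8
Without intervention: Q = W  [with W=5]  = 5; P = min(Q, W) - 1  [with Q=5, W=5]  = 4; H = Q - 3*P + 6  [with Q=5, P=4]  = -1.
Change = 8 − (-1) = 9.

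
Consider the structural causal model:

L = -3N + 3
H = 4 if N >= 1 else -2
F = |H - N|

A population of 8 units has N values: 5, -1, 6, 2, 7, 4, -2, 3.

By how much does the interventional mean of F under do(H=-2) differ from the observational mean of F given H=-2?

4.5

do(H=-2) breaks H's dependence on N. With H=-2 fixed, F across the units is 7, 1, 8, 4, 9, 6, 0, 5, mean 5.
E[F|H=-2] averages over only the 2 units with H=-2 (N = -1, -2): F = 1, 0, mean 0.5.
Difference = 5 − 0.5 = 4.5.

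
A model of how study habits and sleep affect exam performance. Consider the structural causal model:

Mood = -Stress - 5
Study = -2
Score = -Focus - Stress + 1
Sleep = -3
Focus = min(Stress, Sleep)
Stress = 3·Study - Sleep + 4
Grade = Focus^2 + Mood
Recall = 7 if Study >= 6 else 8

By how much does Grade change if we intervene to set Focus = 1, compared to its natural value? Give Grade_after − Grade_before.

-8

do(Focus=1) replaces the equation Focus = min(Stress, Sleep) with the constant Focus = 1.
Stress = 3·Study - Sleep + 4  [with Study=-2, Sleep=-3]  = 1
Mood = -Stress - 5  [with Stress=1]  = -6
Grade = Focus^2 + Mood  [with Focus=1, Mood=-6]  = -5
Without intervention: Stress = 3·Study - Sleep + 4  [with Study=-2, Sleep=-3]  = 1; Focus = min(Stress, Sleep)  [with Stress=1, Sleep=-3]  = -3; Mood = -Stress - 5  [with Stress=1]  = -6; Grade = Focus^2 + Mood  [with Focus=-3, Mood=-6]  = 3.
Change = -5 − 3 = -8.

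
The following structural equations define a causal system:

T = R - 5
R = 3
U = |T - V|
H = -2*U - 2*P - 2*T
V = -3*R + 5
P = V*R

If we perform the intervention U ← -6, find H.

The intervention breaks the incoming arrows to U: U = |T - V| no longer applies, and U = -6.
V = -3*R + 5  [with R=3]  = -4
P = V*R  [with V=-4, R=3]  = -12
T = R - 5  [with R=3]  = -2
H = -2*U - 2*P - 2*T  [with U=-6, P=-12, T=-2]  = 40

40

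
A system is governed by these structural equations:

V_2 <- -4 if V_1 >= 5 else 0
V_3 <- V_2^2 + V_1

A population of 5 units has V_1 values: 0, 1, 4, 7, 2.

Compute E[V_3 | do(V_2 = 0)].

2.8

Every unit gets V_2=0 under the intervention. V_3 values become 0, 1, 4, 7, 2; E[V_3|do(V_2=0)] = 2.8.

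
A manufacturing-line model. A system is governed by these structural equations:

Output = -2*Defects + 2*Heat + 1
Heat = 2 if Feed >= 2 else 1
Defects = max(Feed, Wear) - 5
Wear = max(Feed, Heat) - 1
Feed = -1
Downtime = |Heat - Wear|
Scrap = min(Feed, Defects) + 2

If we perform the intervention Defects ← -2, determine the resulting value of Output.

Under do(Defects=-2), the mechanism Defects = max(Feed, Wear) - 5 is discarded; Defects is fixed at -2.
Heat = 2 if Feed >= 2 else 1  [with Feed=-1]  = 1
Output = -2*Defects + 2*Heat + 1  [with Defects=-2, Heat=1]  = 7

7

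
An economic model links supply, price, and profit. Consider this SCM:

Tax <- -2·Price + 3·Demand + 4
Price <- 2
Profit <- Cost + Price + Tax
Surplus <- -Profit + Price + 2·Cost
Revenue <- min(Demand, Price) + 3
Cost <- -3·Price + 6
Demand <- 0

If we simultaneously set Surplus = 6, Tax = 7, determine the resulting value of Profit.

Setting Surplus = 6, Tax = 7 by intervention discards those variables' equations.
Cost = -3·Price + 6  [with Price=2]  = 0
Profit = Cost + Price + Tax  [with Cost=0, Price=2, Tax=7]  = 9

9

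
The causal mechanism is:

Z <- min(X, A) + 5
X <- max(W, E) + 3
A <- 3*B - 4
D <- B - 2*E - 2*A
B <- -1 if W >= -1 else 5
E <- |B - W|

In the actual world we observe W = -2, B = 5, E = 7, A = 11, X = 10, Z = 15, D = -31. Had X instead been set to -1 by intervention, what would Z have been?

The intervention breaks the incoming arrows to X: X <- max(W, E) + 3 no longer applies, and X = -1.
B = -1 if W >= -1 else 5  [with W=-2]  = 5
A = 3*B - 4  [with B=5]  = 11
Z = min(X, A) + 5  [with X=-1, A=11]  = 4

4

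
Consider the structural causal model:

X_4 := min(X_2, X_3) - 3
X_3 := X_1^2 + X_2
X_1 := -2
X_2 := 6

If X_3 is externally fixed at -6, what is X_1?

Under do(X_3=-6), the mechanism X_3 := X_1^2 + X_2 is discarded; X_3 is fixed at -6.
X_1 is not downstream of the intervention, so its value is determined by the original equations.

-2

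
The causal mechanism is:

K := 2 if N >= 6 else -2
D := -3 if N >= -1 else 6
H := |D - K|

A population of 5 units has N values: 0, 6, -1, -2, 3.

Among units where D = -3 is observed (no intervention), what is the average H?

Conditioning on D=-3 selects the 4 unit(s) with N ∈ {0, 6, -1, 3}. Their H values: 1, 5, 1, 1. Mean = 2.

2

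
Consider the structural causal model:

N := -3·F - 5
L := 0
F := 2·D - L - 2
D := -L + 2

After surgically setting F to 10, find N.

The intervention breaks the incoming arrows to F: F := 2·D - L - 2 no longer applies, and F = 10.
N = -3·F - 5  [with F=10]  = -35

-35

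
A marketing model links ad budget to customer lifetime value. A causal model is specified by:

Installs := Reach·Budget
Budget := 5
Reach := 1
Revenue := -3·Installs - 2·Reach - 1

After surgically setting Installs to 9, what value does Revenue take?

The intervention breaks the incoming arrows to Installs: Installs := Reach·Budget no longer applies, and Installs = 9.
Revenue = -3·Installs - 2·Reach - 1  [with Installs=9, Reach=1]  = -30

-30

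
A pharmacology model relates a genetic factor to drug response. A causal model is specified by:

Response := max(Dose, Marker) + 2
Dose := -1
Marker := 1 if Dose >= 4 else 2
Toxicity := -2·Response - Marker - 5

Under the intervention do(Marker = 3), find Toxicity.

-18

Under do(Marker=3), the mechanism Marker := 1 if Dose >= 4 else 2 is discarded; Marker is fixed at 3.
Response = max(Dose, Marker) + 2  [with Dose=-1, Marker=3]  = 5
Toxicity = -2·Response - Marker - 5  [with Response=5, Marker=3]  = -18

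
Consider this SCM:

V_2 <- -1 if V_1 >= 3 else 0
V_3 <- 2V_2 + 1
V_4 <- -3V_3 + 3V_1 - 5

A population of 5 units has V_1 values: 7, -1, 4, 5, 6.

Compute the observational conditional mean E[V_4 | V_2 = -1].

Observing V_2=-1 restricts to units where V_2's equation naturally yields -1: V_1 ∈ {7, 4, 5, 6}. In that subpopulation V_4 = 19, 10, 13, 16, mean 14.5.

14.5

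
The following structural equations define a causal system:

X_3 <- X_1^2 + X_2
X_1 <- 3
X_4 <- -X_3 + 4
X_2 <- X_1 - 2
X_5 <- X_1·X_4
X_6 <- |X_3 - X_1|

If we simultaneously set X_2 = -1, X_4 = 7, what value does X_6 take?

The joint intervention fixes X_2 = -1, X_4 = 7, removing each variable's own equation.
X_3 = X_1^2 + X_2  [with X_1=3, X_2=-1]  = 8
X_6 = |X_3 - X_1|  [with X_3=8, X_1=3]  = 5

5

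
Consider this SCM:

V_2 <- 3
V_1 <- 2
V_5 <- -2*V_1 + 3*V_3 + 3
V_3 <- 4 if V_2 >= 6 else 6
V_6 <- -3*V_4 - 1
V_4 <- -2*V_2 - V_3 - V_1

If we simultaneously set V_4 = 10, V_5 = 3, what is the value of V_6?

-31

The joint intervention fixes V_4 = 10, V_5 = 3, removing each variable's own equation.
V_6 = -3*V_4 - 1  [with V_4=10]  = -31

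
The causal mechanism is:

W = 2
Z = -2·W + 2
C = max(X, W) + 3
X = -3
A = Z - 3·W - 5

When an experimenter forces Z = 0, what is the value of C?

5

The intervention breaks the incoming arrows to Z: Z = -2·W + 2 no longer applies, and Z = 0.
C is not downstream of the intervention, so its value is determined by the original equations.
C = max(X, W) + 3  [with X=-3, W=2]  = 5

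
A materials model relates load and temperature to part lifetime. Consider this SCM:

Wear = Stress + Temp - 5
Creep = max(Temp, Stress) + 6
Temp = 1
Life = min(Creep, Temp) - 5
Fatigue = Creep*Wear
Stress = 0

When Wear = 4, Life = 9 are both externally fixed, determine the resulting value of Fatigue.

Setting Wear = 4, Life = 9 by intervention discards those variables' equations.
Creep = max(Temp, Stress) + 6  [with Temp=1, Stress=0]  = 7
Fatigue = Creep*Wear  [with Creep=7, Wear=4]  = 28

28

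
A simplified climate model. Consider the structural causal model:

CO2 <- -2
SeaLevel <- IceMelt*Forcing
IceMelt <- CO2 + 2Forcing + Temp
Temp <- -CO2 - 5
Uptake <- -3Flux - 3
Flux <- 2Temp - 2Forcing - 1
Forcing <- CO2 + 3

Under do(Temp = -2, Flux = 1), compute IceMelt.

Setting Temp = -2, Flux = 1 by intervention discards those variables' equations.
Forcing = CO2 + 3  [with CO2=-2]  = 1
IceMelt = CO2 + 2Forcing + Temp  [with CO2=-2, Forcing=1, Temp=-2]  = -2

-2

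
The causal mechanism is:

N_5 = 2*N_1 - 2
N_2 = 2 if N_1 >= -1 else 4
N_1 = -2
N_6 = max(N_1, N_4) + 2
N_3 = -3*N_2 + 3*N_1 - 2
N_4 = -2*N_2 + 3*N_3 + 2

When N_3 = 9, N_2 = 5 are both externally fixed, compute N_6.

21

Setting N_3 = 9, N_2 = 5 by intervention discards those variables' equations.
N_4 = -2*N_2 + 3*N_3 + 2  [with N_2=5, N_3=9]  = 19
N_6 = max(N_1, N_4) + 2  [with N_1=-2, N_4=19]  = 21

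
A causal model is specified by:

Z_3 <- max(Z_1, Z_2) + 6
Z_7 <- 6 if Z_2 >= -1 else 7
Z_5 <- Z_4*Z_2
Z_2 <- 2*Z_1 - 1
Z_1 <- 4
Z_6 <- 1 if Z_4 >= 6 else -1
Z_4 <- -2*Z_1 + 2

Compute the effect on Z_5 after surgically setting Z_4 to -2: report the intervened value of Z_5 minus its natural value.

28

Intervening sets Z_4 = -2 and removes its equation (Z_4 <- -2*Z_1 + 2).
Z_2 = 2*Z_1 - 1  [with Z_1=4]  = 7
Z_5 = Z_4*Z_2  [with Z_4=-2, Z_2=7]  = -14
Without intervention: Z_2 = 2*Z_1 - 1  [with Z_1=4]  = 7; Z_4 = -2*Z_1 + 2  [with Z_1=4]  = -6; Z_5 = Z_4*Z_2  [with Z_4=-6, Z_2=7]  = -42.
Change = -14 − (-42) = 28.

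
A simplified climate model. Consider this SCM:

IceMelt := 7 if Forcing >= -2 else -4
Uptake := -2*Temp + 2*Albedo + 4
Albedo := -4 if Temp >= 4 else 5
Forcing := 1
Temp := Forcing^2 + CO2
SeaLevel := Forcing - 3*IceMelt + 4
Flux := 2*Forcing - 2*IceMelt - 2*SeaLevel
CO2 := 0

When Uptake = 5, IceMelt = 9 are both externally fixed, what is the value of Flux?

28

Under do(Uptake = 5, IceMelt = 9), each intervened variable's structural equation is replaced by its fixed value.
SeaLevel = Forcing - 3*IceMelt + 4  [with Forcing=1, IceMelt=9]  = -22
Flux = 2*Forcing - 2*IceMelt - 2*SeaLevel  [with Forcing=1, IceMelt=9, SeaLevel=-22]  = 28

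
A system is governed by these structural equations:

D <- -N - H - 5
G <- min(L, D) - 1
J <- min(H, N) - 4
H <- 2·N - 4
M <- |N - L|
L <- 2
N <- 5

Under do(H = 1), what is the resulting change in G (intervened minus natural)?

The intervention breaks the incoming arrows to H: H <- 2·N - 4 no longer applies, and H = 1.
D = -N - H - 5  [with N=5, H=1]  = -11
G = min(L, D) - 1  [with L=2, D=-11]  = -12
Without intervention: H = 2·N - 4  [with N=5]  = 6; D = -N - H - 5  [with N=5, H=6]  = -16; G = min(L, D) - 1  [with L=2, D=-16]  = -17.
Change = -12 − (-17) = 5.

5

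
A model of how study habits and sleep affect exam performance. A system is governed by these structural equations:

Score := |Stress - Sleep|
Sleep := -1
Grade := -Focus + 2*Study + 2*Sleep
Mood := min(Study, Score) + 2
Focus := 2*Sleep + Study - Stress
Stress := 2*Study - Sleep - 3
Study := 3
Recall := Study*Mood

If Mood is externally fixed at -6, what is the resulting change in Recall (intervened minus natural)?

Intervening sets Mood = -6 and removes its equation (Mood := min(Study, Score) + 2).
Recall = Study*Mood  [with Study=3, Mood=-6]  = -18
Without intervention: Stress = 2*Study - Sleep - 3  [with Study=3, Sleep=-1]  = 4; Score = |Stress - Sleep|  [with Stress=4, Sleep=-1]  = 5; Mood = min(Study, Score) + 2  [with Study=3, Score=5]  = 5; Recall = Study*Mood  [with Study=3, Mood=5]  = 15.
Change = -18 − 15 = -33.

-33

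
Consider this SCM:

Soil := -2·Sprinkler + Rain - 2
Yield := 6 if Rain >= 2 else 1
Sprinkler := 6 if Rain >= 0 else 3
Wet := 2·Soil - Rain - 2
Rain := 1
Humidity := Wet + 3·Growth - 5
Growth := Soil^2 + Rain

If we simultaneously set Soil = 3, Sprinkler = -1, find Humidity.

28

Setting Soil = 3, Sprinkler = -1 by intervention discards those variables' equations.
Wet = 2·Soil - Rain - 2  [with Soil=3, Rain=1]  = 3
Growth = Soil^2 + Rain  [with Soil=3, Rain=1]  = 10
Humidity = Wet + 3·Growth - 5  [with Wet=3, Growth=10]  = 28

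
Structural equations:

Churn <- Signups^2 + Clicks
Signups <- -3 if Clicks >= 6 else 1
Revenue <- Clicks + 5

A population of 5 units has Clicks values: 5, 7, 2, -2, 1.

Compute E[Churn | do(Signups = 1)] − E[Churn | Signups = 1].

1.1

Under do(Signups=1), Signups's equation is replaced by Signups=1 for every unit. Per-unit Churn: 6, 8, 3, -1, 2. Mean = 3.6.
Observing Signups=1 restricts to units where Signups's equation naturally yields 1: Clicks ∈ {5, 2, -2, 1}. In that subpopulation Churn = 6, 3, -1, 2, mean 2.5.
Difference = 3.6 − 2.5 = 1.1.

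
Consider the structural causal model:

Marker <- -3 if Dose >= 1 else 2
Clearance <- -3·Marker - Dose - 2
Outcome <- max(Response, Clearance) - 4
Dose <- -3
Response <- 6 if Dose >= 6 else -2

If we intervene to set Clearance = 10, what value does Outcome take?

6

Intervening sets Clearance = 10 and removes its equation (Clearance <- -3·Marker - Dose - 2).
Response = 6 if Dose >= 6 else -2  [with Dose=-3]  = -2
Outcome = max(Response, Clearance) - 4  [with Response=-2, Clearance=10]  = 6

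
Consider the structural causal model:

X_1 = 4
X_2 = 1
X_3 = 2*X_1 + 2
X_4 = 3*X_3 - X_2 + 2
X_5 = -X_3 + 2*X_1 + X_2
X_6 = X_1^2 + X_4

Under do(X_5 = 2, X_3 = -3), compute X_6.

The joint intervention fixes X_5 = 2, X_3 = -3, removing each variable's own equation.
X_4 = 3*X_3 - X_2 + 2  [with X_3=-3, X_2=1]  = -8
X_6 = X_1^2 + X_4  [with X_1=4, X_4=-8]  = 8

8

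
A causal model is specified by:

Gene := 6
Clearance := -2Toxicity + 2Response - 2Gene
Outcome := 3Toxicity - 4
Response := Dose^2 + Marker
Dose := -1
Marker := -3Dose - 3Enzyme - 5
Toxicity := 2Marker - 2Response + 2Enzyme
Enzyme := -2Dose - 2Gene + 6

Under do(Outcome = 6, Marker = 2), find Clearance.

Under do(Outcome = 6, Marker = 2), each intervened variable's structural equation is replaced by its fixed value.
Enzyme = -2Dose - 2Gene + 6  [with Dose=-1, Gene=6]  = -4
Response = Dose^2 + Marker  [with Dose=-1, Marker=2]  = 3
Toxicity = 2Marker - 2Response + 2Enzyme  [with Marker=2, Response=3, Enzyme=-4]  = -10
Clearance = -2Toxicity + 2Response - 2Gene  [with Toxicity=-10, Response=3, Gene=6]  = 14

14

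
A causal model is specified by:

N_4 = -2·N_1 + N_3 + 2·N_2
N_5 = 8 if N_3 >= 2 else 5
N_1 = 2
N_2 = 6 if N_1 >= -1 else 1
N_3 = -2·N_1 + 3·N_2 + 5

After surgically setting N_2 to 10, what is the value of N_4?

Under do(N_2=10), the mechanism N_2 = 6 if N_1 >= -1 else 1 is discarded; N_2 is fixed at 10.
N_3 = -2·N_1 + 3·N_2 + 5  [with N_1=2, N_2=10]  = 31
N_4 = -2·N_1 + N_3 + 2·N_2  [with N_1=2, N_3=31, N_2=10]  = 47

47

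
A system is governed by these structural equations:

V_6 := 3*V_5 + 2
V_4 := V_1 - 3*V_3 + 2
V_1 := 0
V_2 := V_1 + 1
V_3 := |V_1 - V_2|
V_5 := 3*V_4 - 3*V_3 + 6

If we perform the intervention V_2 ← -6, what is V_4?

Under do(V_2=-6), the mechanism V_2 := V_1 + 1 is discarded; V_2 is fixed at -6.
V_3 = |V_1 - V_2|  [with V_1=0, V_2=-6]  = 6
V_4 = V_1 - 3*V_3 + 2  [with V_1=0, V_3=6]  = -16

-16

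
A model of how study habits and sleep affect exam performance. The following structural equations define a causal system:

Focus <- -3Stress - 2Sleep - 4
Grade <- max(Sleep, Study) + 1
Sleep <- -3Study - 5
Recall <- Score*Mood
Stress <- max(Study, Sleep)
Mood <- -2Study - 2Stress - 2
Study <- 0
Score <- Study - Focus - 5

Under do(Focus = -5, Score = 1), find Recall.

-2

Under do(Focus = -5, Score = 1), each intervened variable's structural equation is replaced by its fixed value.
Sleep = -3Study - 5  [with Study=0]  = -5
Stress = max(Study, Sleep)  [with Study=0, Sleep=-5]  = 0
Mood = -2Study - 2Stress - 2  [with Study=0, Stress=0]  = -2
Recall = Score*Mood  [with Score=1, Mood=-2]  = -2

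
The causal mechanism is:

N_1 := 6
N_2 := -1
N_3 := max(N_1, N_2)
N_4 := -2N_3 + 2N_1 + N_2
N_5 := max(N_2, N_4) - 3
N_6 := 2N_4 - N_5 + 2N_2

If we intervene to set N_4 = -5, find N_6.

-8

Under do(N_4=-5), the mechanism N_4 := -2N_3 + 2N_1 + N_2 is discarded; N_4 is fixed at -5.
N_5 = max(N_2, N_4) - 3  [with N_2=-1, N_4=-5]  = -4
N_6 = 2N_4 - N_5 + 2N_2  [with N_4=-5, N_5=-4, N_2=-1]  = -8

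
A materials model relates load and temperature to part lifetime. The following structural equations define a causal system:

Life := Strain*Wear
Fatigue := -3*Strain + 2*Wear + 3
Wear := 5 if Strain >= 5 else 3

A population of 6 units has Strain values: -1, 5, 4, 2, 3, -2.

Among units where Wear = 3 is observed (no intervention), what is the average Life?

3.6

E[Life|Wear=3] averages over only the 5 units with Wear=3 (Strain = -1, 4, 2, 3, -2): Life = -3, 12, 6, 9, -6, mean 3.6.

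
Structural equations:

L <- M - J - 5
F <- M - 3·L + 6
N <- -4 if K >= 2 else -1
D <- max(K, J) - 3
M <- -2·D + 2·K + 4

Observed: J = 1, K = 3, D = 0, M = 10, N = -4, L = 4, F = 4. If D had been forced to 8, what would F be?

The intervention breaks the incoming arrows to D: D <- max(K, J) - 3 no longer applies, and D = 8.
M = -2·D + 2·K + 4  [with D=8, K=3]  = -6
L = M - J - 5  [with M=-6, J=1]  = -12
F = M - 3·L + 6  [with M=-6, L=-12]  = 36

36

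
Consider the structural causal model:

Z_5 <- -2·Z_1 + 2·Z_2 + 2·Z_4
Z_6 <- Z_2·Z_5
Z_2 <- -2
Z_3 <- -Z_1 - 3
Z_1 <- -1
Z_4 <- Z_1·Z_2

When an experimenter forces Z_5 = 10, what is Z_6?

-20

The intervention breaks the incoming arrows to Z_5: Z_5 <- -2·Z_1 + 2·Z_2 + 2·Z_4 no longer applies, and Z_5 = 10.
Z_6 = Z_2·Z_5  [with Z_2=-2, Z_5=10]  = -20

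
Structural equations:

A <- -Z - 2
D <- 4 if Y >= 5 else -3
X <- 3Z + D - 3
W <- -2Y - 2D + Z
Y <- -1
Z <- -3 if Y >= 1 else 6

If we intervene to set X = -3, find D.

-3

do(X=-3) replaces the equation X <- 3Z + D - 3 with the constant X = -3.
D is not downstream of the intervention, so its value is determined by the original equations.
D = 4 if Y >= 5 else -3  [with Y=-1]  = -3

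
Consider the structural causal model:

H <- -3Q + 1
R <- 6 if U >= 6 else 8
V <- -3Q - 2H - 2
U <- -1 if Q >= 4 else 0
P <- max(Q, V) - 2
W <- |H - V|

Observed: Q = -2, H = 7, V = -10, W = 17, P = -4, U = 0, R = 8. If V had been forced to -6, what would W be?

13

The intervention breaks the incoming arrows to V: V <- -3Q - 2H - 2 no longer applies, and V = -6.
H = -3Q + 1  [with Q=-2]  = 7
W = |H - V|  [with H=7, V=-6]  = 13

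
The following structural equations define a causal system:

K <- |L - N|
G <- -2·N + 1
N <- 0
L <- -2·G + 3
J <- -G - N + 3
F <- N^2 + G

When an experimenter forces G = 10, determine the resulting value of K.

17

Under do(G=10), the mechanism G <- -2·N + 1 is discarded; G is fixed at 10.
L = -2·G + 3  [with G=10]  = -17
K = |L - N|  [with L=-17, N=0]  = 17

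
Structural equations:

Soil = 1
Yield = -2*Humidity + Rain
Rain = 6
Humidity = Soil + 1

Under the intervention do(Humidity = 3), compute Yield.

The intervention breaks the incoming arrows to Humidity: Humidity = Soil + 1 no longer applies, and Humidity = 3.
Yield = -2*Humidity + Rain  [with Humidity=3, Rain=6]  = 0

0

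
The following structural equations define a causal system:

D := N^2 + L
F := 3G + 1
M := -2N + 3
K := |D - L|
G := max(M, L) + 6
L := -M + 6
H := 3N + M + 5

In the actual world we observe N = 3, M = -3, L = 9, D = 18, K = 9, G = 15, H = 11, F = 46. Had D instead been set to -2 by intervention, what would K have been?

Intervening sets D = -2 and removes its equation (D := N^2 + L).
M = -2N + 3  [with N=3]  = -3
L = -M + 6  [with M=-3]  = 9
K = |D - L|  [with D=-2, L=9]  = 11

11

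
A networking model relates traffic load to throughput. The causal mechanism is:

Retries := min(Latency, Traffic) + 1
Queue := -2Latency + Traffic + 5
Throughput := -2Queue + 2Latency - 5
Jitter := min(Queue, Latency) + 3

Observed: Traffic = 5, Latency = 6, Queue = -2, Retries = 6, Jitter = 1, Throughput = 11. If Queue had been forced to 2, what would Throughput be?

The intervention breaks the incoming arrows to Queue: Queue := -2Latency + Traffic + 5 no longer applies, and Queue = 2.
Throughput = -2Queue + 2Latency - 5  [with Queue=2, Latency=6]  = 3

3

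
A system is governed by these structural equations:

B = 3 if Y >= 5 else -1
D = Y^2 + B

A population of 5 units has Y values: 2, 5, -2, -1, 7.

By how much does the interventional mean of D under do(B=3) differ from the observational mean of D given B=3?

-20.4

Under do(B=3), B's equation is replaced by B=3 for every unit. Per-unit D: 7, 28, 7, 4, 52. Mean = 19.6.
Observing B=3 restricts to units where B's equation naturally yields 3: Y ∈ {5, 7}. In that subpopulation D = 28, 52, mean 40.
Difference = 19.6 − 40 = -20.4.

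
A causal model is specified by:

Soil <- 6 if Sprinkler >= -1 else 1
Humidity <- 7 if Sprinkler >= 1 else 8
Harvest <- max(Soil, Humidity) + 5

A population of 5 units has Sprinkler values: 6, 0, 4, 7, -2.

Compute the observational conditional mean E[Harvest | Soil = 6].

E[Harvest|Soil=6] averages over only the 4 units with Soil=6 (Sprinkler = 6, 0, 4, 7): Harvest = 12, 13, 12, 12, mean 12.25.

12.25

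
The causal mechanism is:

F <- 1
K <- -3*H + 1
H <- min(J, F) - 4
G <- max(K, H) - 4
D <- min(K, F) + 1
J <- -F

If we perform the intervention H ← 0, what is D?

do(H=0) replaces the equation H <- min(J, F) - 4 with the constant H = 0.
K = -3*H + 1  [with H=0]  = 1
D = min(K, F) + 1  [with K=1, F=1]  = 2

2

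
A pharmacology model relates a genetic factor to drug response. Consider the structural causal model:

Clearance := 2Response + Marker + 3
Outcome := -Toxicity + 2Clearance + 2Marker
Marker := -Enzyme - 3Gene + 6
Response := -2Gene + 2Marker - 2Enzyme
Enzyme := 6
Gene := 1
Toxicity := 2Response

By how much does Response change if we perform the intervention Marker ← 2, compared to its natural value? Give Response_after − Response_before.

10

The intervention breaks the incoming arrows to Marker: Marker := -Enzyme - 3Gene + 6 no longer applies, and Marker = 2.
Response = -2Gene + 2Marker - 2Enzyme  [with Gene=1, Marker=2, Enzyme=6]  = -10
Without intervention: Marker = -Enzyme - 3Gene + 6  [with Enzyme=6, Gene=1]  = -3; Response = -2Gene + 2Marker - 2Enzyme  [with Gene=1, Marker=-3, Enzyme=6]  = -20.
Change = -10 − (-20) = 10.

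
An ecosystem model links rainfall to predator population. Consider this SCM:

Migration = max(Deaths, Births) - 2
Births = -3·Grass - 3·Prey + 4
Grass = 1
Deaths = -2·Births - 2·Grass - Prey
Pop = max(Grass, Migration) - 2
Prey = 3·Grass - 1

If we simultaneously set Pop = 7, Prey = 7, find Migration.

The joint intervention fixes Pop = 7, Prey = 7, removing each variable's own equation.
Births = -3·Grass - 3·Prey + 4  [with Grass=1, Prey=7]  = -20
Deaths = -2·Births - 2·Grass - Prey  [with Births=-20, Grass=1, Prey=7]  = 31
Migration = max(Deaths, Births) - 2  [with Deaths=31, Births=-20]  = 29

29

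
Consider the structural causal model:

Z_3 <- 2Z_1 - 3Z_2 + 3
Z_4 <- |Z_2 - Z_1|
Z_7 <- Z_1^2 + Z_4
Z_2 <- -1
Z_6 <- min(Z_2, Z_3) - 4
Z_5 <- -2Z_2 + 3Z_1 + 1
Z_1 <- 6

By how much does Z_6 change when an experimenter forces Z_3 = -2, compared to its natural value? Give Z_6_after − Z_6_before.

-1

The intervention breaks the incoming arrows to Z_3: Z_3 <- 2Z_1 - 3Z_2 + 3 no longer applies, and Z_3 = -2.
Z_6 = min(Z_2, Z_3) - 4  [with Z_2=-1, Z_3=-2]  = -6
Without intervention: Z_3 = 2Z_1 - 3Z_2 + 3  [with Z_1=6, Z_2=-1]  = 18; Z_6 = min(Z_2, Z_3) - 4  [with Z_2=-1, Z_3=18]  = -5.
Change = -6 − (-5) = -1.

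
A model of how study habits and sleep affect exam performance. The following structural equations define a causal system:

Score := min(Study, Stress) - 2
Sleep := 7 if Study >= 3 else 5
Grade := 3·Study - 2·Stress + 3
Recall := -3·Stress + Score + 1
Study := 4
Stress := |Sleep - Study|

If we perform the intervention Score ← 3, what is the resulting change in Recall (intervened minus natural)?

Intervening sets Score = 3 and removes its equation (Score := min(Study, Stress) - 2).
Sleep = 7 if Study >= 3 else 5  [with Study=4]  = 7
Stress = |Sleep - Study|  [with Sleep=7, Study=4]  = 3
Recall = -3·Stress + Score + 1  [with Stress=3, Score=3]  = -5
Without intervention: Sleep = 7 if Study >= 3 else 5  [with Study=4]  = 7; Stress = |Sleep - Study|  [with Sleep=7, Study=4]  = 3; Score = min(Study, Stress) - 2  [with Study=4, Stress=3]  = 1; Recall = -3·Stress + Score + 1  [with Stress=3, Score=1]  = -7.
Change = -5 − (-7) = 2.

2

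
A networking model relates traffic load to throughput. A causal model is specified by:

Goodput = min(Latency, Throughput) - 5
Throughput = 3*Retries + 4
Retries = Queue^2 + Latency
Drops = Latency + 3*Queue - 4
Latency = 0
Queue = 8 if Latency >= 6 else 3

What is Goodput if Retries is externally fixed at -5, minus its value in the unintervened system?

-11

Under do(Retries=-5), the mechanism Retries = Queue^2 + Latency is discarded; Retries is fixed at -5.
Throughput = 3*Retries + 4  [with Retries=-5]  = -11
Goodput = min(Latency, Throughput) - 5  [with Latency=0, Throughput=-11]  = -16
Without intervention: Queue = 8 if Latency >= 6 else 3  [with Latency=0]  = 3; Retries = Queue^2 + Latency  [with Queue=3, Latency=0]  = 9; Throughput = 3*Retries + 4  [with Retries=9]  = 31; Goodput = min(Latency, Throughput) - 5  [with Latency=0, Throughput=31]  = -5.
Change = -16 − (-5) = -11.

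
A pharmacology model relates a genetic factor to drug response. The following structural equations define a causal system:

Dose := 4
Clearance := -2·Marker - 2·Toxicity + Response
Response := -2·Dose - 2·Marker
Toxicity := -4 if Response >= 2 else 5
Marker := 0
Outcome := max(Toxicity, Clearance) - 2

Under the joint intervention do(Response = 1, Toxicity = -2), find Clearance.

5

Setting Response = 1, Toxicity = -2 by intervention discards those variables' equations.
Clearance = -2·Marker - 2·Toxicity + Response  [with Marker=0, Toxicity=-2, Response=1]  = 5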